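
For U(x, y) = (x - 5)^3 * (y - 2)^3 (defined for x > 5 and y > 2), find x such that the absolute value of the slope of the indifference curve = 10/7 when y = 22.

x = 19

MU_x = 3·(x−5)^2·(y−2)^3, MU_y = 3·(x−5)^3·(y−2)^2.
MRS = (y−2)/(x−5).
Substitute y = 22: MRS = 20/(x − 5). Setting this equal to 10/7 gives x − 5 = 20/(10/7) = 14, so x = 19.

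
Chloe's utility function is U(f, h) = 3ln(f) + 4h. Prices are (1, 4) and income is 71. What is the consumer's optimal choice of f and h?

f* = 3, h* = 17

MU_f = 3/f, MU_h = 4.
MRS = 3/f ÷ 4.
Tangency: set MRS = p_f/p_h = 1/4 = 0.25.
MRS depends only on f: 0.75/f = 0.25 ⇒ f* = 0.75/0.25 = 3.
From the budget, 4·h = 71 − 1·3 = 68, so h* = 17.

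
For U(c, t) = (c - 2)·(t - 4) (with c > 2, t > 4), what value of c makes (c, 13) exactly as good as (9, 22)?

U(9, 22) = 126.
Set U(c, 13) = 126 and solve.
With t = 13: (13 − 4) = 9, so (c − 2) = 126/9 = 14.
So c = 2 + 14 = 16.
Check: U(16, 13) = 126.

c = 16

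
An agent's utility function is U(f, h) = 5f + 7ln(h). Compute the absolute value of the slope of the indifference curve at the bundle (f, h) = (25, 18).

MU_f = 5, MU_h = 7/h.
MRS = 5 ÷ (7/h).
At (25, 18): MRS = 90/7.
So at (25, 18) the consumer would give up 90/7 units of h for one more unit of f.

MRS = 90/7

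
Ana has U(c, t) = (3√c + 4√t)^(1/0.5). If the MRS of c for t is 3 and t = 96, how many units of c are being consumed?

c = 6

For CES with ρ = 0.5, MRS = (3/4)·√(t/c).
Setting (3/4)·√(96/c) = 3 gives √(96/c) = 4, so 96/c = 16 and c = 6.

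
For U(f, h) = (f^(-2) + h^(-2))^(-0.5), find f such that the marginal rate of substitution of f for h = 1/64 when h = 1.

For CES with ρ = -2, MRS = (h/f)^3.
Setting (1/f)^3 = 1/64 gives 1/f = 0.25 and f = 4.

f = 4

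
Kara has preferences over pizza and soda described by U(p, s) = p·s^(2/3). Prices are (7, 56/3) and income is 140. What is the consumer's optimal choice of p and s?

MU_p = s^(2/3) and MU_s = 2/3·p·s^(-1/3).
MRS = MU_p/MU_s = (1.5)·s/p.
Tangency: set MRS = p_p/p_s = 7/(56/3) = 0.375.
So (1.5)·s/p = 0.375, i.e. s = 0.25·p.
Substitute into the budget 7·p + (56/3)·s = 140: (35/3)·p = 140, so p* = 12.
Then s* = 0.25·12 = 3.

p* = 12, s* = 3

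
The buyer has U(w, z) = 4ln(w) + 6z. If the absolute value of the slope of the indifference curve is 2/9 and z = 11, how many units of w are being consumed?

MU_w = 4/w, MU_z = 6.
MRS = 4/w ÷ 6.
MRS depends only on w: (2/3)/w = 2/9 ⇒ w = (2/3)/(2/9) = 3.

w = 3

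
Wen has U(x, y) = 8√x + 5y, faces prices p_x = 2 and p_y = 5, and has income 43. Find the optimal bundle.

MU_x = 8/(2√x), MU_y = 5.
MRS = 8/(2√x) ÷ 5.
Tangency: set MRS = p_x/p_y = 2/5 = 0.4.
MRS depends only on x: 0.8/√x = 0.4 ⇒ √x = 0.8/0.4 = 2 ⇒ x* = 4.
From the budget, 5·y = 43 − 2·4 = 35, so y* = 7.

x* = 4, y* = 7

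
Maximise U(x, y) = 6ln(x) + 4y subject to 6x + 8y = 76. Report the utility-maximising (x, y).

x* = 2, y* = 8

MU_x = 6/x, MU_y = 4.
MRS = 6/x ÷ 4.
Tangency: set MRS = p_x/p_y = 6/8 = 0.75.
MRS depends only on x: 1.5/x = 0.75 ⇒ x* = 1.5/0.75 = 2.
From the budget, 8·y = 76 − 6·2 = 64, so y* = 8.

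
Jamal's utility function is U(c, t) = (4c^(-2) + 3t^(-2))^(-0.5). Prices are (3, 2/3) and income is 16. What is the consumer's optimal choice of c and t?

For CES with ρ = -2, MRS = (4/3)·(t/c)^3.
Tangency: set MRS = p_c/p_t = 3/(2/3) = 4.5.
So (t/c)^3 = 3.375; taking the cube root, t/c = 1.5, i.e. t = 1.5·c.
Substitute into the budget 3·c + (2/3)·t = 16: 4·c = 16, so c* = 4 and t* = 1.5·4 = 6.

c* = 4, t* = 6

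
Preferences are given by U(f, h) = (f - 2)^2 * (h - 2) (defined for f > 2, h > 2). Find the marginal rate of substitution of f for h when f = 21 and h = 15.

MU_f = 2·(f−2)·(h−2), MU_h = (f−2)^2.
MRS = (2/1)·(h−2)/(f−2).
At (21, 15): MRS = 26/19.
So at (21, 15) the consumer would give up 26/19 units of h for one more unit of f.

MRS = 26/19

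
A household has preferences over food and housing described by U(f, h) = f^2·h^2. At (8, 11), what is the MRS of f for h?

MRS = 1.375

MU_f = 2·f·h^2 and MU_h = 2·f^2·h.
MRS = MU_f/MU_h = h/f.
At (8, 11): MRS = 1.375.
The indifference curve has slope −1.375 at this bundle.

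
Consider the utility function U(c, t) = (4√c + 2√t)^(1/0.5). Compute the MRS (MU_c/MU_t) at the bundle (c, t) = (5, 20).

For CES with ρ = 0.5, MRS = (4/2)·√(t/c).
At (5, 20): MRS = 4.
That is, one extra unit of c is worth 4 units of t at the margin.

MRS = 4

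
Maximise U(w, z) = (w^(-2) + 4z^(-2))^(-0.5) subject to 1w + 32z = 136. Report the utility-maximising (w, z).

For CES with ρ = -2, MRS = (1/4)·(z/w)^3.
Tangency: set MRS = p_w/p_z = 1/32.
So (z/w)^3 = 0.125; taking the cube root, z/w = 0.5, i.e. z = 0.5·w.
Substitute into the budget 1·w + 32·z = 136: 17·w = 136, so w* = 8 and z* = 0.5·8 = 4.

w* = 8, z* = 4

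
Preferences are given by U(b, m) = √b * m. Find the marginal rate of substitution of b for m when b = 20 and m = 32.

MRS = 0.8

MU_b = 0.5·b^(-0.5)·m and MU_m = √b.
MRS = MU_b/MU_m = (0.5)·m/b.
At (20, 32): MRS = 0.8.
That is, one extra unit of b is worth 0.8 units of m at the margin.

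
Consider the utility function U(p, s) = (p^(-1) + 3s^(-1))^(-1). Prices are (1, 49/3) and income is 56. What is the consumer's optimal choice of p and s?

p* = 7, s* = 3

For CES with ρ = -1, MRS = (1/3)·(s/p)^2.
Tangency: set MRS = p_p/p_s = 1/(49/3) = 3/49.
So (s/p)^2 = 9/49; taking the square root, s/p = 3/7, i.e. s = (3/7)·p.
Substitute into the budget 1·p + (49/3)·s = 56: 8·p = 56, so p* = 7 and s* = (3/7)·7 = 3.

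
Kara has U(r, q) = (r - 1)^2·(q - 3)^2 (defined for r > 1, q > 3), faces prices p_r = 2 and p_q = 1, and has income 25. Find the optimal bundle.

r* = 6, q* = 13

MU_r = 2·(r−1)·(q−3)^2, MU_q = 2·(r−1)^2·(q−3).
MRS = (q−3)/(r−1).
Tangency: set MRS = p_r/p_q = 2/1 = 2.
So (q − 3)/(r − 1) = 2, i.e. (q − 3) = 2·(r − 1).
Rewrite the budget in excess-of-subsistence terms: 2·(r − 1) + 1·(q − 3) = 25 − 2·1 − 1·3 = 20.
Substituting, 4·(r − 1) = 20, so r − 1 = 5 and r* = 6.
Then q − 3 = 2·5 = 10, so q* = 13.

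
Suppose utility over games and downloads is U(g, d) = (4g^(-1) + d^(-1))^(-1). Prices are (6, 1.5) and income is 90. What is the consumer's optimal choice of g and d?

g* = 12, d* = 12

For CES with ρ = -1, MRS = (4/1)·(d/g)^2.
Tangency: set MRS = p_g/p_d = 6/1.5 = 4.
So (d/g)^2 = 1; taking the square root, d/g = 1, i.e. d = g.
Substitute into the budget 6·g + 1.5·d = 90: 7.5·g = 90, so g* = 12 and d* = 12.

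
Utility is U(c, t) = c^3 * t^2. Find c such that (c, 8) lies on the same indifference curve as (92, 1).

U(92, 1) = 778688.
Set U(c, 8) = 778688 and solve.
With t = 8: 8^2 = 64, so c^3 = 778688/64 = 12167; taking the cube root, c = 23.
Check: U(23, 8) = 778688.

c = 23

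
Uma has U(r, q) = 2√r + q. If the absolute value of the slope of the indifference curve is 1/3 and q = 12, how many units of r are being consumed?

MU_r = 2/(2√r), MU_q = 1.
MRS = 2/(2√r) ÷ 1.
MRS depends only on r: 1/√r = 1/3 ⇒ √r = 1/(1/3) = 3 ⇒ r = 9.

r = 9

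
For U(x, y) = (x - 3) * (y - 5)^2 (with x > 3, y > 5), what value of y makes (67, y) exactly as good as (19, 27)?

y = 16

U(19, 27) = 7744.
Set U(67, y) = 7744 and solve.
With x = 67: (67 − 3) = 64, so (y − 5)^2 = 7744/64 = 121.
Taking the square root (with y > 5): y − 5 = 11, so y = 16.
Check: U(67, 16) = 7744.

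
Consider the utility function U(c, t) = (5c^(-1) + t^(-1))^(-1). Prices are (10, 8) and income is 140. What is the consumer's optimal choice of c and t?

For CES with ρ = -1, MRS = (5/1)·(t/c)^2.
Tangency: set MRS = p_c/p_t = 10/8 = 1.25.
So (t/c)^2 = 0.25; taking the square root, t/c = 0.5, i.e. t = 0.5·c.
Substitute into the budget 10·c + 8·t = 140: 14·c = 140, so c* = 10 and t* = 0.5·10 = 5.

c* = 10, t* = 5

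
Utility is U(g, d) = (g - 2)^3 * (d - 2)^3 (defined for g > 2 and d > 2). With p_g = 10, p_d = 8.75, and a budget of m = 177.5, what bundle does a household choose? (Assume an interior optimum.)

g* = 9, d* = 10

MU_g = 3·(g−2)^2·(d−2)^3, MU_d = 3·(g−2)^3·(d−2)^2.
MRS = (d−2)/(g−2).
Tangency: set MRS = p_g/p_d = 10/8.75 = 8/7.
So (d − 2)/(g − 2) = 8/7, i.e. (d − 2) = (8/7)·(g − 2).
Rewrite the budget in excess-of-subsistence terms: 10·(g − 2) + 8.75·(d − 2) = 177.5 − 10·2 − 8.75·2 = 140.
Substituting, 20·(g − 2) = 140, so g − 2 = 7 and g* = 9.
Then d − 2 = (8/7)·7 = 8, so d* = 10.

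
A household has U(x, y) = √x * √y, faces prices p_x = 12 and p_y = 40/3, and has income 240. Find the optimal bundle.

MU_x = 0.5·x^(-0.5)·√y and MU_y = 0.5·√x·y^(-0.5).
MRS = MU_x/MU_y = y/x.
Tangency: set MRS = p_x/p_y = 12/(40/3) = 0.9.
So y/x = 0.9, i.e. y = 0.9·x.
Substitute into the budget 12·x + (40/3)·y = 240: 24·x = 240, so x* = 10.
Then y* = 0.9·10 = 9.

x* = 10, y* = 9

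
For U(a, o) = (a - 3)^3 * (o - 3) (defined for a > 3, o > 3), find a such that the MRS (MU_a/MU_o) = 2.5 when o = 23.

a = 27

MU_a = 3·(a−3)^2·(o−3), MU_o = (a−3)^3.
MRS = (3/1)·(o−3)/(a−3).
Substitute o = 23: MRS = 60/(a − 3). Setting this equal to 2.5 gives a − 3 = 60/2.5 = 24, so a = 27.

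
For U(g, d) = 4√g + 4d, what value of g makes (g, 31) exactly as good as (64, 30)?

g = 49

U(64, 30) = 152.
Set U(g, 31) = 152 and solve.
With d = 31: 4√g = 152 − 4·31 = 28, so √g = 7 and g = 49.
Check: U(49, 31) = 152.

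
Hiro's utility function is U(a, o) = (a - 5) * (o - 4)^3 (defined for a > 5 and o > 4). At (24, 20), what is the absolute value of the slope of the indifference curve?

MRS = 16/57

MU_a = (o−4)^3, MU_o = 3·(a−5)·(o−4)^2.
MRS = (1/3)·(o−4)/(a−5).
At (24, 20): MRS = 16/57.
The indifference curve has slope −16/57 at this bundle.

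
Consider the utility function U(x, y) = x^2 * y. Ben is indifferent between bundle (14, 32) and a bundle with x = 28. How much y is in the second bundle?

y = 8

U(14, 32) = 6272.
Set U(28, y) = 6272 and solve.
With x = 28: 28^2 = 784, so y = 6272/784 = 8.
Check: U(28, 8) = 6272.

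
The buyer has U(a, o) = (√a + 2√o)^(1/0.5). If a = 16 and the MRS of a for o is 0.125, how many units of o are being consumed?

o = 1

For CES with ρ = 0.5, MRS = (1/2)·√(o/a).
Setting (1/2)·√(o/16) = 0.125 gives √(o/16) = 0.25, so o/16 = 1/16 and o = 1.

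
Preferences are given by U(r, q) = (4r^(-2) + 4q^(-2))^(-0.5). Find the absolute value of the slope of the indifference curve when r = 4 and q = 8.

MRS = 8

For CES with ρ = -2, MRS = (q/r)^3.
At (4, 8): MRS = 8.
That is, one extra unit of r is worth 8 units of q at the margin.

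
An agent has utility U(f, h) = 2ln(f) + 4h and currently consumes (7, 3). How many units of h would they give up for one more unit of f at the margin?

MU_f = 2/f, MU_h = 4.
MRS = 2/f ÷ 4.
At (7, 3): MRS = 1/14.
That is, one extra unit of f is worth 1/14 units of h at the margin.

MRS = 1/14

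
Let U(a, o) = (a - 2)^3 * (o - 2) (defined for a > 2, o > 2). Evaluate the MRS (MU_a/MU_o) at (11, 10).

MU_a = 3·(a−2)^2·(o−2), MU_o = (a−2)^3.
MRS = (3/1)·(o−2)/(a−2).
At (11, 10): MRS = 8/3.
The indifference curve has slope −8/3 at this bundle.

MRS = 8/3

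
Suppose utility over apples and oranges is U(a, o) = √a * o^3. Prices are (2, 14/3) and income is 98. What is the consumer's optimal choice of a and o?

a* = 7, o* = 18

MU_a = 0.5·a^(-0.5)·o^3 and MU_o = 3·√a·o^2.
MRS = MU_a/MU_o = (1/6)·o/a.
Tangency: set MRS = p_a/p_o = 2/(14/3) = 3/7.
So (1/6)·o/a = 3/7, i.e. o = (18/7)·a.
Substitute into the budget 2·a + (14/3)·o = 98: 14·a = 98, so a* = 7.
Then o* = (18/7)·7 = 18.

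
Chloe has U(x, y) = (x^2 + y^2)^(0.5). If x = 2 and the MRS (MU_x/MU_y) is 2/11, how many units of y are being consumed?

For CES with ρ = 2, MRS = (y/x)^(-1).
Setting (y/2)^(-1) = 2/11 gives y/2 = 5.5 and y = 11.

y = 11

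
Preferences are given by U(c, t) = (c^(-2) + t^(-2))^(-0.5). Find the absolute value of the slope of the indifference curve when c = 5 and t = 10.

MRS = 8

For CES with ρ = -2, MRS = (t/c)^3.
At (5, 10): MRS = 8.
So at (5, 10) the consumer would give up 8 units of t for one more unit of c.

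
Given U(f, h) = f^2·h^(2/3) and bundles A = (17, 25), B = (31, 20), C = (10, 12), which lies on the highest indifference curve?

Bundle B

Evaluate utility at each bundle:
U(A) = 2470.915.
U(B) = 7080.709.
U(C) = 524.148.
Highest utility is B, so B ≻ A ≻ C.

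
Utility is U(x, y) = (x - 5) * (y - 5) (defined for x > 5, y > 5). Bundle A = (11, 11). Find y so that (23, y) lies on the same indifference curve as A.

y = 7

U(11, 11) = 36.
Set U(23, y) = 36 and solve.
With x = 23: (23 − 5) = 18, so (y − 5) = 36/18 = 2.
So y = 5 + 2 = 7.
Check: U(23, 7) = 36.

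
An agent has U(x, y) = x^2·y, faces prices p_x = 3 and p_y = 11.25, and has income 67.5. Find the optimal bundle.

MU_x = 2·x·y and MU_y = x^2.
MRS = MU_x/MU_y = (2/1)·y/x.
Tangency: set MRS = p_x/p_y = 3/11.25 = 4/15.
So (2/1)·y/x = 4/15, i.e. y = (2/15)·x.
Substitute into the budget 3·x + 11.25·y = 67.5: 4.5·x = 67.5, so x* = 15.
Then y* = (2/15)·15 = 2.

x* = 15, y* = 2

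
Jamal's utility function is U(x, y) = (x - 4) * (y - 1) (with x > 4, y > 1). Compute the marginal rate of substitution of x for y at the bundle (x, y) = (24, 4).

MRS = 0.15

MU_x = (y−1), MU_y = (x−4).
MRS = (y−1)/(x−4).
At (24, 4): MRS = 0.15.
So at (24, 4) the consumer would give up 0.15 units of y for one more unit of x.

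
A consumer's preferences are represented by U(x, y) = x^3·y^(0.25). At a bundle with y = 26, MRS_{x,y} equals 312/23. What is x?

x = 23

MU_x = 3·x^2·y^(0.25) and MU_y = 0.25·x^3·y^(-0.75).
MRS = MU_x/MU_y = (12)·y/x.
Substitute y = 26: MRS = 312/x. Setting 312/x = 312/23 gives x = 312/(312/23) = 23.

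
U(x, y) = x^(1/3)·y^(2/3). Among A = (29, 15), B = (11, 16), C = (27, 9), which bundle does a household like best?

Bundle A

Evaluate utility at each bundle:
U(A) = 18.686.
U(B) = 14.121.
U(C) = 12.980.
Highest utility is A, so A ≻ B ≻ C.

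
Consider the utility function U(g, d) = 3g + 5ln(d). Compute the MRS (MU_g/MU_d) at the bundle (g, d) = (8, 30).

MRS = 18

MU_g = 3, MU_d = 5/d.
MRS = 3 ÷ (5/d).
At (8, 30): MRS = 18.
So at (8, 30) the consumer would give up 18 units of d for one more unit of g.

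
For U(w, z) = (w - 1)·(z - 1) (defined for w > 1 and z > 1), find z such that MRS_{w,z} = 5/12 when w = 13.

z = 6

MU_w = (z−1), MU_z = (w−1).
MRS = (z−1)/(w−1).
Substitute w = 13: MRS = (z − 1)/12. Setting this equal to 5/12 gives z − 1 = (5/12)·12 = 5, so z = 6.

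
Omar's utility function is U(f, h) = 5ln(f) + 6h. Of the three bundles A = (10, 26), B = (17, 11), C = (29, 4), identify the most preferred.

Bundle A

Evaluate utility at each bundle:
U(A) = 167.513.
U(B) = 80.166.
U(C) = 40.836.
Highest utility is A, so A ≻ B ≻ C.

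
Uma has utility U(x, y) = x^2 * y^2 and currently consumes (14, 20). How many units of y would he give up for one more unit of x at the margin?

MU_x = 2·x·y^2 and MU_y = 2·x^2·y.
MRS = MU_x/MU_y = y/x.
At (14, 20): MRS = 10/7.
The indifference curve has slope −10/7 at this bundle.

MRS = 10/7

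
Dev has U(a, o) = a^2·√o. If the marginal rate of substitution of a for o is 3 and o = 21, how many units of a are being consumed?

a = 28

MU_a = 2·a·√o and MU_o = 0.5·a^2·o^(-0.5).
MRS = MU_a/MU_o = (4)·o/a.
Substitute o = 21: MRS = 84/a. Setting 84/a = 3 gives a = 84/3 = 28.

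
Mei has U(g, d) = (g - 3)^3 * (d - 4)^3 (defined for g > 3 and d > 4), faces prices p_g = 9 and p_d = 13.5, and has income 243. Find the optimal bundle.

MU_g = 3·(g−3)^2·(d−4)^3, MU_d = 3·(g−3)^3·(d−4)^2.
MRS = (d−4)/(g−3).
Tangency: set MRS = p_g/p_d = 9/13.5 = 2/3.
So (d − 4)/(g − 3) = 2/3, i.e. (d − 4) = (2/3)·(g − 3).
Rewrite the budget in excess-of-subsistence terms: 9·(g − 3) + 13.5·(d − 4) = 243 − 9·3 − 13.5·4 = 162.
Substituting, 18·(g − 3) = 162, so g − 3 = 9 and g* = 12.
Then d − 4 = (2/3)·9 = 6, so d* = 10.

g* = 12, d* = 10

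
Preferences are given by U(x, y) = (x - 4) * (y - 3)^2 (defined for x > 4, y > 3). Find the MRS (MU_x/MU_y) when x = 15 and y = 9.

MU_x = (y−3)^2, MU_y = 2·(x−4)·(y−3).
MRS = (1/2)·(y−3)/(x−4).
At (15, 9): MRS = 3/11.
So at (15, 9) the consumer would give up 3/11 units of y for one more unit of x.

MRS = 3/11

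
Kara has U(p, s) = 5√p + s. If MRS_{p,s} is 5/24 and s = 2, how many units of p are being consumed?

p = 144

MU_p = 5/(2√p), MU_s = 1.
MRS = 5/(2√p) ÷ 1.
MRS depends only on p: 2.5/√p = 5/24 ⇒ √p = 2.5/(5/24) = 12 ⇒ p = 144.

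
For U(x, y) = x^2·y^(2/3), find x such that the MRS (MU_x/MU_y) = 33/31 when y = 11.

MU_x = 2·x·y^(2/3) and MU_y = 2/3·x^2·y^(-1/3).
MRS = MU_x/MU_y = (3)·y/x.
Substitute y = 11: MRS = 33/x. Setting 33/x = 33/31 gives x = 33/(33/31) = 31.

x = 31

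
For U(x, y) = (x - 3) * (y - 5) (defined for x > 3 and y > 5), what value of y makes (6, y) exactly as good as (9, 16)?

y = 27

U(9, 16) = 66.
Set U(6, y) = 66 and solve.
With x = 6: (6 − 3) = 3, so (y − 5) = 66/3 = 22.
So y = 5 + 22 = 27.
Check: U(6, 27) = 66.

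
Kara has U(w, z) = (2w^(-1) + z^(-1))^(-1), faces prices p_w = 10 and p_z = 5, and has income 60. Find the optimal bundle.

w* = 4, z* = 4

For CES with ρ = -1, MRS = (2/1)·(z/w)^2.
Tangency: set MRS = p_w/p_z = 10/5 = 2.
So (z/w)^2 = 1; taking the square root, z/w = 1, i.e. z = w.
Substitute into the budget 10·w + 5·z = 60: 15·w = 60, so w* = 4 and z* = 4.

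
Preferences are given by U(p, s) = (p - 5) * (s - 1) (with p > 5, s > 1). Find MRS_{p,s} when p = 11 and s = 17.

MRS = 8/3

MU_p = (s−1), MU_s = (p−5).
MRS = (s−1)/(p−5).
At (11, 17): MRS = 8/3.
The indifference curve has slope −8/3 at this bundle.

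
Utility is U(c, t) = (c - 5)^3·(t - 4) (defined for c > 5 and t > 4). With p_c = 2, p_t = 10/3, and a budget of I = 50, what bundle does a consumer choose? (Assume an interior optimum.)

MU_c = 3·(c−5)^2·(t−4), MU_t = (c−5)^3.
MRS = (3/1)·(t−4)/(c−5).
Tangency: set MRS = p_c/p_t = 2/(10/3) = 0.6.
So (3/1)·(t − 4)/(c − 5) = 0.6, i.e. (t − 4) = 0.2·(c − 5).
Rewrite the budget in excess-of-subsistence terms: 2·(c − 5) + (10/3)·(t − 4) = 50 − 2·5 − (10/3)·4 = 80/3.
Substituting, (8/3)·(c − 5) = 80/3, so c − 5 = 10 and c* = 15.
Then t − 4 = 0.2·10 = 2, so t* = 6.

c* = 15, t* = 6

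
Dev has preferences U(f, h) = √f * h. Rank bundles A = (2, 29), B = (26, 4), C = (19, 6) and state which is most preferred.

Bundle A

Evaluate utility at each bundle:
U(A) = 41.012.
U(B) = 20.396.
U(C) = 26.153.
Highest utility is A, so A ≻ C ≻ B.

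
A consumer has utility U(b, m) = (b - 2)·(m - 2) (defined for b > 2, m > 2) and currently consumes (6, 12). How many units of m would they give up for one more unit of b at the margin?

MRS = 2.5

MU_b = (m−2), MU_m = (b−2).
MRS = (m−2)/(b−2).
At (6, 12): MRS = 2.5.
The indifference curve has slope −2.5 at this bundle.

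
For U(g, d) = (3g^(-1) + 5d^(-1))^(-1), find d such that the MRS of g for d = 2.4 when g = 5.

For CES with ρ = -1, MRS = (3/5)·(d/g)^2.
Setting (3/5)·(d/5)^2 = 2.4 gives (d/5)^2 = 4, so d/5 = 2 and d = 10.

d = 10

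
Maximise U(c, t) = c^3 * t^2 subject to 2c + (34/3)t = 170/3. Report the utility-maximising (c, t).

MU_c = 3·c^2·t^2 and MU_t = 2·c^3·t.
MRS = MU_c/MU_t = (3/2)·t/c.
Tangency: set MRS = p_c/p_t = 2/(34/3) = 3/17.
So (3/2)·t/c = 3/17, i.e. t = (2/17)·c.
Substitute into the budget 2·c + (34/3)·t = 170/3: (10/3)·c = 170/3, so c* = 17.
Then t* = (2/17)·17 = 2.

c* = 17, t* = 2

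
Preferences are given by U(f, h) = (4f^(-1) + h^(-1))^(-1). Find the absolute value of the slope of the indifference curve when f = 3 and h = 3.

MRS = 4

For CES with ρ = -1, MRS = (4/1)·(h/f)^2.
At (3, 3): MRS = 4.
The indifference curve has slope −4 at this bundle.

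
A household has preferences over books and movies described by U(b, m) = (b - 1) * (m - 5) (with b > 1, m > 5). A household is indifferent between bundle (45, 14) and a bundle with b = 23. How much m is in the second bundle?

m = 23

U(45, 14) = 396.
Set U(23, m) = 396 and solve.
With b = 23: (23 − 1) = 22, so (m − 5) = 396/22 = 18.
So m = 5 + 18 = 23.
Check: U(23, 23) = 396.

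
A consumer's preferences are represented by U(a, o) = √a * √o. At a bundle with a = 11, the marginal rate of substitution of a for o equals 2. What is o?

o = 22

MU_a = 0.5·a^(-0.5)·√o and MU_o = 0.5·√a·o^(-0.5).
MRS = MU_a/MU_o = o/a.
Substitute a = 11: MRS = o/11. Setting o/11 = 2 gives o = 2·11 = 22.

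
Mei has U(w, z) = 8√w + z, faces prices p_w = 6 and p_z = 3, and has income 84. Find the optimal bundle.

MU_w = 8/(2√w), MU_z = 1.
MRS = 8/(2√w) ÷ 1.
Tangency: set MRS = p_w/p_z = 6/3 = 2.
MRS depends only on w: 4/√w = 2 ⇒ √w = 4/2 = 2 ⇒ w* = 4.
From the budget, 3·z = 84 − 6·4 = 60, so z* = 20.

w* = 4, z* = 20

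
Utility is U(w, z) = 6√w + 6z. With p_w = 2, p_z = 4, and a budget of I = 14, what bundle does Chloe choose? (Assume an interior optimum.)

w* = 1, z* = 3

MU_w = 6/(2√w), MU_z = 6.
MRS = 6/(2√w) ÷ 6.
Tangency: set MRS = p_w/p_z = 2/4 = 0.5.
MRS depends only on w: 0.5/√w = 0.5 ⇒ √w = 0.5/0.5 = 1 ⇒ w* = 1.
From the budget, 4·z = 14 − 2·1 = 12, so z* = 3.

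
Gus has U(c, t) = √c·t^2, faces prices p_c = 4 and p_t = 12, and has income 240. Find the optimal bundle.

MU_c = 0.5·c^(-0.5)·t^2 and MU_t = 2·√c·t.
MRS = MU_c/MU_t = (0.25)·t/c.
Tangency: set MRS = p_c/p_t = 4/12 = 1/3.
So (0.25)·t/c = 1/3, i.e. t = (4/3)·c.
Substitute into the budget 4·c + 12·t = 240: 20·c = 240, so c* = 12.
Then t* = (4/3)·12 = 16.

c* = 12, t* = 16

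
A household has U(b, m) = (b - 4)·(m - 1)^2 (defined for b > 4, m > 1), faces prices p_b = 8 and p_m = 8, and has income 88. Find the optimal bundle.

b* = 6, m* = 5

MU_b = (m−1)^2, MU_m = 2·(b−4)·(m−1).
MRS = (1/2)·(m−1)/(b−4).
Tangency: set MRS = p_b/p_m = 8/8 = 1.
So (1/2)·(m − 1)/(b − 4) = 1, i.e. (m − 1) = 2·(b − 4).
Rewrite the budget in excess-of-subsistence terms: 8·(b − 4) + 8·(m − 1) = 88 − 8·4 − 8·1 = 48.
Substituting, 24·(b − 4) = 48, so b − 4 = 2 and b* = 6.
Then m − 1 = 2·2 = 4, so m* = 5.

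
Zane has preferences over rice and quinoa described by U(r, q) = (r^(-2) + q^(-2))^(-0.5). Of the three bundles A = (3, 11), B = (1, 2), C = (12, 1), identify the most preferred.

Evaluate utility at each bundle:
U(A) = 2.894.
U(B) = 0.894.
U(C) = 0.997.
Highest utility is A, so A ≻ C ≻ B.

Bundle A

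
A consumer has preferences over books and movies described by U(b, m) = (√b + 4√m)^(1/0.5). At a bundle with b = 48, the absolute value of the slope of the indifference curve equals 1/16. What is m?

m = 3

For CES with ρ = 0.5, MRS = (1/4)·√(m/b).
Setting (1/4)·√(m/48) = 1/16 gives √(m/48) = 0.25, so m/48 = 1/16 and m = 3.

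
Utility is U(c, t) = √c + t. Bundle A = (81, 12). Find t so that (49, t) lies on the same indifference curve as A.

U(81, 12) = 21.
Set U(49, t) = 21 and solve.
With c = 49: √49 = 7, so t = 21 − 7 = 14.
Check: U(49, 14) = 21.

t = 14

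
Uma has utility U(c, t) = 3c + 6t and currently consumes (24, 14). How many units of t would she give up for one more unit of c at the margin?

MU_c = 3, MU_t = 6, so MRS = 3/6 = 0.5 at every bundle.
At (24, 14): MRS = 0.5.
That is, one extra unit of c is worth 0.5 units of t at the margin.

MRS = 0.5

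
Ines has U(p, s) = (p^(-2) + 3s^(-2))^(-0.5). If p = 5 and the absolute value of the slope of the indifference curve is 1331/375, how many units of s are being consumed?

For CES with ρ = -2, MRS = (1/3)·(s/p)^3.
Setting (1/3)·(s/5)^3 = 1331/375 gives (s/5)^3 = 1331/125, so s/5 = 2.2 and s = 11.

s = 11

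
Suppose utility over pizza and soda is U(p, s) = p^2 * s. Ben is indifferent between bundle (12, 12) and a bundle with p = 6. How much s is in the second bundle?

U(12, 12) = 1728.
Set U(6, s) = 1728 and solve.
With p = 6: 6^2 = 36, so s = 1728/36 = 48.
Check: U(6, 48) = 1728.

s = 48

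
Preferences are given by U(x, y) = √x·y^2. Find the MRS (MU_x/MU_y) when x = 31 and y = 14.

MU_x = 0.5·x^(-0.5)·y^2 and MU_y = 2·√x·y.
MRS = MU_x/MU_y = (0.25)·y/x.
At (31, 14): MRS = 7/62.
The indifference curve has slope −7/62 at this bundle.

MRS = 7/62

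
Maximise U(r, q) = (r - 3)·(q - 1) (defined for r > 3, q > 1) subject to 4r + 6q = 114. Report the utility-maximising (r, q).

r* = 15, q* = 9

MU_r = (q−1), MU_q = (r−3).
MRS = (q−1)/(r−3).
Tangency: set MRS = p_r/p_q = 4/6 = 2/3.
So (q − 1)/(r − 3) = 2/3, i.e. (q − 1) = (2/3)·(r − 3).
Rewrite the budget in excess-of-subsistence terms: 4·(r − 3) + 6·(q − 1) = 114 − 4·3 − 6·1 = 96.
Substituting, 8·(r − 3) = 96, so r − 3 = 12 and r* = 15.
Then q − 1 = (2/3)·12 = 8, so q* = 9.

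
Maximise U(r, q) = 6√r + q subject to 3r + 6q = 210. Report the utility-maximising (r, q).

MU_r = 6/(2√r), MU_q = 1.
MRS = 6/(2√r) ÷ 1.
Tangency: set MRS = p_r/p_q = 3/6 = 0.5.
MRS depends only on r: 3/√r = 0.5 ⇒ √r = 3/0.5 = 6 ⇒ r* = 36.
From the budget, 6·q = 210 − 3·36 = 102, so q* = 17.

r* = 36, q* = 17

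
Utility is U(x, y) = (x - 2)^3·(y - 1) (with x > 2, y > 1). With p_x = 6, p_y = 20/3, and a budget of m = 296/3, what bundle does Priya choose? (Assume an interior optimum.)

x* = 12, y* = 4

MU_x = 3·(x−2)^2·(y−1), MU_y = (x−2)^3.
MRS = (3/1)·(y−1)/(x−2).
Tangency: set MRS = p_x/p_y = 6/(20/3) = 0.9.
So (3/1)·(y − 1)/(x − 2) = 0.9, i.e. (y − 1) = 0.3·(x − 2).
Rewrite the budget in excess-of-subsistence terms: 6·(x − 2) + (20/3)·(y − 1) = 296/3 − 6·2 − (20/3)·1 = 80.
Substituting, 8·(x − 2) = 80, so x − 2 = 10 and x* = 12.
Then y − 1 = 0.3·10 = 3, so y* = 4.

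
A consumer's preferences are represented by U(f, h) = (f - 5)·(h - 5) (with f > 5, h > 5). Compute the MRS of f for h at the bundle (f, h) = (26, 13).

MRS = 8/21

MU_f = (h−5), MU_h = (f−5).
MRS = (h−5)/(f−5).
At (26, 13): MRS = 8/21.
The indifference curve has slope −8/21 at this bundle.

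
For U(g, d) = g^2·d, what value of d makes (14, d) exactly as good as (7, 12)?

U(7, 12) = 588.
Set U(14, d) = 588 and solve.
With g = 14: 14^2 = 196, so d = 588/196 = 3.
Check: U(14, 3) = 588.

d = 3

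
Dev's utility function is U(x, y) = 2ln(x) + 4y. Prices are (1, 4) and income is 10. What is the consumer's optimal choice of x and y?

x* = 2, y* = 2

MU_x = 2/x, MU_y = 4.
MRS = 2/x ÷ 4.
Tangency: set MRS = p_x/p_y = 1/4 = 0.25.
MRS depends only on x: 0.5/x = 0.25 ⇒ x* = 0.5/0.25 = 2.
From the budget, 4·y = 10 − 1·2 = 8, so y* = 2.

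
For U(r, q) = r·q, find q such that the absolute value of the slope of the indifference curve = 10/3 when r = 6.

MU_r = q and MU_q = r.
MRS = MU_r/MU_q = q/r.
Substitute r = 6: MRS = q/6. Setting q/6 = 10/3 gives q = (10/3)·6 = 20.

q = 20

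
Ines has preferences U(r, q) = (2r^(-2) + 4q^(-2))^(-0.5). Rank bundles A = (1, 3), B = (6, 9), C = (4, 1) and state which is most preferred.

Evaluate utility at each bundle:
U(A) = 0.640.
U(B) = 3.087.
U(C) = 0.492.
Highest utility is B, so B ≻ A ≻ C.

Bundle B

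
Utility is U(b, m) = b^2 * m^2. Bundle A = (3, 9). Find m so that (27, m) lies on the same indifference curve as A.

m = 1

U(3, 9) = 729.
Set U(27, m) = 729 and solve.
With b = 27: 27^2 = 729, so m^2 = 729/729 = 1; taking the square root, m = 1.
Check: U(27, 1) = 729.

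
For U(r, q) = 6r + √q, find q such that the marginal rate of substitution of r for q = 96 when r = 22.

q = 64

MU_r = 6, MU_q = 1/(2√q).
MRS = 6 ÷ (1/(2√q)).
MRS depends only on q: 12·√q = 96 ⇒ √q = 96/12 = 8 ⇒ q = 64.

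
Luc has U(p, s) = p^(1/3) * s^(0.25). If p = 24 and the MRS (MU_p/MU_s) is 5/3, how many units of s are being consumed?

MU_p = 1/3·p^(-2/3)·s^(0.25) and MU_s = 0.25·p^(1/3)·s^(-0.75).
MRS = MU_p/MU_s = (4/3)·s/p.
Substitute p = 24: MRS = s/18. Setting s/18 = 5/3 gives s = (5/3)·18 = 30.

s = 30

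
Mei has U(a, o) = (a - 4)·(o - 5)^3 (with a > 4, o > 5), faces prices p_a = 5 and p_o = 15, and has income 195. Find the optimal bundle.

a* = 9, o* = 10

MU_a = (o−5)^3, MU_o = 3·(a−4)·(o−5)^2.
MRS = (1/3)·(o−5)/(a−4).
Tangency: set MRS = p_a/p_o = 5/15 = 1/3.
So (1/3)·(o − 5)/(a − 4) = 1/3, i.e. (o − 5) = (a − 4).
Rewrite the budget in excess-of-subsistence terms: 5·(a − 4) + 15·(o − 5) = 195 − 5·4 − 15·5 = 100.
Substituting, 20·(a − 4) = 100, so a − 4 = 5 and a* = 9.
Then o − 5 = 5, so o* = 10.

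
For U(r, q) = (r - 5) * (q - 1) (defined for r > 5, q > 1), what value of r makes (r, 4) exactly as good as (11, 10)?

U(11, 10) = 54.
Set U(r, 4) = 54 and solve.
With q = 4: (4 − 1) = 3, so (r − 5) = 54/3 = 18.
So r = 5 + 18 = 23.
Check: U(23, 4) = 54.

r = 23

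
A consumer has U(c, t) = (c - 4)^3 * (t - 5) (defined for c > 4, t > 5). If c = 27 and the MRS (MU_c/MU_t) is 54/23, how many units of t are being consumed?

t = 23

MU_c = 3·(c−4)^2·(t−5), MU_t = (c−4)^3.
MRS = (3/1)·(t−5)/(c−4).
Substitute c = 27: MRS = (t − 5)/(23/3). Setting this equal to 54/23 gives t − 5 = (54/23)·(23/3) = 18, so t = 23.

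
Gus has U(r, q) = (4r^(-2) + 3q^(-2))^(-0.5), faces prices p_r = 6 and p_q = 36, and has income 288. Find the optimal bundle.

For CES with ρ = -2, MRS = (4/3)·(q/r)^3.
Tangency: set MRS = p_r/p_q = 6/36 = 1/6.
So (q/r)^3 = 0.125; taking the cube root, q/r = 0.5, i.e. q = 0.5·r.
Substitute into the budget 6·r + 36·q = 288: 24·r = 288, so r* = 12 and q* = 0.5·12 = 6.

r* = 12, q* = 6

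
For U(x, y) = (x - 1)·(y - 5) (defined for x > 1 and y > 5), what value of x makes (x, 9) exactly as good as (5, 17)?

U(5, 17) = 48.
Set U(x, 9) = 48 and solve.
With y = 9: (9 − 5) = 4, so (x − 1) = 48/4 = 12.
So x = 1 + 12 = 13.
Check: U(13, 9) = 48.

x = 13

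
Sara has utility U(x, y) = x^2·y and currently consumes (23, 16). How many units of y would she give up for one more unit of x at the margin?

MU_x = 2·x·y and MU_y = x^2.
MRS = MU_x/MU_y = (2/1)·y/x.
At (23, 16): MRS = 32/23.
So at (23, 16) the consumer would give up 32/23 units of y for one more unit of x.

MRS = 32/23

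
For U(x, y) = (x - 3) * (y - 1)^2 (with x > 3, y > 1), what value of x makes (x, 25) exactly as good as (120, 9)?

x = 16

U(120, 9) = 7488.
Set U(x, 25) = 7488 and solve.
With y = 25: (25 − 1)^2 = 576, so (x − 3) = 7488/576 = 13.
So x = 3 + 13 = 16.
Check: U(16, 25) = 7488.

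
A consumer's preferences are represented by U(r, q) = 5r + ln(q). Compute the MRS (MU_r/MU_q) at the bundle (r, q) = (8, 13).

MRS = 65

MU_r = 5, MU_q = 1/q.
MRS = 5 ÷ (1/q).
At (8, 13): MRS = 65.
That is, one extra unit of r is worth 65 units of q at the margin.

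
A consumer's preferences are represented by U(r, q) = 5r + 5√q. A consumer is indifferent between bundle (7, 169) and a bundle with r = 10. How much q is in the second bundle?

U(7, 169) = 100.
Set U(10, q) = 100 and solve.
With r = 10: 5√q = 100 − 5·10 = 50, so √q = 10 and q = 100.
Check: U(10, 100) = 100.

q = 100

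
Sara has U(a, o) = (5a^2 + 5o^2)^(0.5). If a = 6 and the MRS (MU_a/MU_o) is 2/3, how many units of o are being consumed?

o = 9

For CES with ρ = 2, MRS = (o/a)^(-1).
Setting (o/6)^(-1) = 2/3 gives o/6 = 1.5 and o = 9.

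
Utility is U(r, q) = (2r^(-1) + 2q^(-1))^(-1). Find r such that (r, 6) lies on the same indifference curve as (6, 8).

U depends on (r, q) only through S = 2r^(-1) + 2q^(-1), so equal utility means equal S. At (6, 8): S = 7/12.
With q = 6: 2·6^(-1) = 1/3, so 2r^(-1) = 7/12 − 1/3 = 0.25, i.e. r^(-1) = 0.125.
Hence r = 1/0.125 = 8.
Check: U(8, 6) = 1.7143.

r = 8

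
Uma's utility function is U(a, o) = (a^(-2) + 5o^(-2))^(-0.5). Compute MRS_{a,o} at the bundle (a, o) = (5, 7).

MRS = 343/625

For CES with ρ = -2, MRS = (1/5)·(o/a)^3.
At (5, 7): MRS = 343/625.
So at (5, 7) the consumer would give up 343/625 units of o for one more unit of a.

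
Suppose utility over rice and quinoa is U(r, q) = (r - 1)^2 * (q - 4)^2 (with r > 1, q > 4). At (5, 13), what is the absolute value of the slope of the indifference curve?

MU_r = 2·(r−1)·(q−4)^2, MU_q = 2·(r−1)^2·(q−4).
MRS = (q−4)/(r−1).
At (5, 13): MRS = 2.25.
That is, one extra unit of r is worth 2.25 units of q at the margin.

MRS = 2.25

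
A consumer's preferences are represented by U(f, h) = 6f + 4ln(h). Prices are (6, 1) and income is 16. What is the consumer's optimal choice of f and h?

MU_f = 6, MU_h = 4/h.
MRS = 6 ÷ (4/h).
Tangency: set MRS = p_f/p_h = 6/1 = 6.
MRS depends only on h: 1.5·h = 6 ⇒ h* = 6/1.5 = 4.
From the budget, 6·f = 16 − 1·4 = 12, so f* = 2.

f* = 2, h* = 4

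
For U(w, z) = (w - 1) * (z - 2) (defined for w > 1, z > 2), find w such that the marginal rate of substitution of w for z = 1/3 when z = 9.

w = 22

MU_w = (z−2), MU_z = (w−1).
MRS = (z−2)/(w−1).
Substitute z = 9: MRS = 7/(w − 1). Setting this equal to 1/3 gives w − 1 = 7/(1/3) = 21, so w = 22.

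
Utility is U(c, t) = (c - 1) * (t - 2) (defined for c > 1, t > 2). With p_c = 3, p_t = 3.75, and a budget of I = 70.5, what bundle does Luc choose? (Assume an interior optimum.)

c* = 11, t* = 10

MU_c = (t−2), MU_t = (c−1).
MRS = (t−2)/(c−1).
Tangency: set MRS = p_c/p_t = 3/3.75 = 0.8.
So (t − 2)/(c − 1) = 0.8, i.e. (t − 2) = 0.8·(c − 1).
Rewrite the budget in excess-of-subsistence terms: 3·(c − 1) + 3.75·(t − 2) = 70.5 − 3·1 − 3.75·2 = 60.
Substituting, 6·(c − 1) = 60, so c − 1 = 10 and c* = 11.
Then t − 2 = 0.8·10 = 8, so t* = 10.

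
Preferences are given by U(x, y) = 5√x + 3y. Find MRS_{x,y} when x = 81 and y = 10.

MU_x = 5/(2√x), MU_y = 3.
MRS = 5/(2√x) ÷ 3.
At (81, 10): MRS = 5/54.
That is, one extra unit of x is worth 5/54 units of y at the margin.

MRS = 5/54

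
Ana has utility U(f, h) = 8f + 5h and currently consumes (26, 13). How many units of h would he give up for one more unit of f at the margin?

MU_f = 8, MU_h = 5, so MRS = 8/5 = 1.6 at every bundle.
At (26, 13): MRS = 1.6.
So at (26, 13) the consumer would give up 1.6 units of h for one more unit of f.

MRS = 1.6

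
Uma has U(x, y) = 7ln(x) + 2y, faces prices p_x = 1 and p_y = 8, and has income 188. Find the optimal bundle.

x* = 28, y* = 20

MU_x = 7/x, MU_y = 2.
MRS = 7/x ÷ 2.
Tangency: set MRS = p_x/p_y = 1/8 = 0.125.
MRS depends only on x: 3.5/x = 0.125 ⇒ x* = 3.5/0.125 = 28.
From the budget, 8·y = 188 − 1·28 = 160, so y* = 20.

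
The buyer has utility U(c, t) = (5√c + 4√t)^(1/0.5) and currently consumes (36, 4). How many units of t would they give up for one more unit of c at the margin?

MRS = 5/12

For CES with ρ = 0.5, MRS = (5/4)·√(t/c).
At (36, 4): MRS = 5/12.
So at (36, 4) the consumer would give up 5/12 units of t for one more unit of c.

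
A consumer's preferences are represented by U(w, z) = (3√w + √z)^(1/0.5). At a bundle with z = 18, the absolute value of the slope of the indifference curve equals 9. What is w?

w = 2

For CES with ρ = 0.5, MRS = (3/1)·√(z/w).
Setting (3/1)·√(18/w) = 9 gives √(18/w) = 3, so 18/w = 9 and w = 2.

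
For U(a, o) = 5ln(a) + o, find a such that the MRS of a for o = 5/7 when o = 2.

a = 7

MU_a = 5/a, MU_o = 1.
MRS = 5/a ÷ 1.
MRS depends only on a: 5/a = 5/7 ⇒ a = 5/(5/7) = 7.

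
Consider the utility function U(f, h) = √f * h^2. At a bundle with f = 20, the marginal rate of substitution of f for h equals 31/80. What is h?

MU_f = 0.5·f^(-0.5)·h^2 and MU_h = 2·√f·h.
MRS = MU_f/MU_h = (0.25)·h/f.
Substitute f = 20: MRS = h/80. Setting h/80 = 31/80 gives h = (31/80)·80 = 31.

h = 31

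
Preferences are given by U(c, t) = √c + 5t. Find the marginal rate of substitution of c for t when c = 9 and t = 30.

MU_c = 1/(2√c), MU_t = 5.
MRS = 1/(2√c) ÷ 5.
At (9, 30): MRS = 1/30.
So at (9, 30) the consumer would give up 1/30 units of t for one more unit of c.

MRS = 1/30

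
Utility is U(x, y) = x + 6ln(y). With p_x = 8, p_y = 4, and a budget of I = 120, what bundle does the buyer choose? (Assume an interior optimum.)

x* = 9, y* = 12

MU_x = 1, MU_y = 6/y.
MRS = 1 ÷ (6/y).
Tangency: set MRS = p_x/p_y = 8/4 = 2.
MRS depends only on y: (1/6)·y = 2 ⇒ y* = 2/(1/6) = 12.
From the budget, 8·x = 120 − 4·12 = 72, so x* = 9.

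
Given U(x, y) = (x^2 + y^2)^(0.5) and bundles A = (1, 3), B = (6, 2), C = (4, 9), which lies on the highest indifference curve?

Evaluate utility at each bundle:
U(A) = 3.162.
U(B) = 6.325.
U(C) = 9.849.
Highest utility is C, so C ≻ B ≻ A.

Bundle C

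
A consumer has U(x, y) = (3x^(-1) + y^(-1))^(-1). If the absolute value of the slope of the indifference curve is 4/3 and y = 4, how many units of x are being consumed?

x = 6

For CES with ρ = -1, MRS = (3/1)·(y/x)^2.
Setting (3/1)·(4/x)^2 = 4/3 gives (4/x)^2 = 4/9, so 4/x = 2/3 and x = 6.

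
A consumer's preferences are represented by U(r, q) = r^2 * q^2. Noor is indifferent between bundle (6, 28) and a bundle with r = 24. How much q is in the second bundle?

q = 7

U(6, 28) = 28224.
Set U(24, q) = 28224 and solve.
With r = 24: 24^2 = 576, so q^2 = 28224/576 = 49; taking the square root, q = 7.
Check: U(24, 7) = 28224.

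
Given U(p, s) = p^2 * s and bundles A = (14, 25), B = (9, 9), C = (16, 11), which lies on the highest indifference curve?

Evaluate utility at each bundle:
U(A) = 4900.
U(B) = 729.
U(C) = 2816.
Highest utility is A, so A ≻ C ≻ B.

Bundle A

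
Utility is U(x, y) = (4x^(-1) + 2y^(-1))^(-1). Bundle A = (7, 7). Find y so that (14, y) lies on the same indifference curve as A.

U depends on (x, y) only through S = 4x^(-1) + 2y^(-1), so equal utility means equal S. At (7, 7): S = 6/7.
With x = 14: 4·14^(-1) = 2/7, so 2y^(-1) = 6/7 − 2/7 = 4/7, i.e. y^(-1) = 2/7.
Hence y = 1/(2/7) = 3.5.
Check: U(14, 3.5) = 1.1667.

y = 3.5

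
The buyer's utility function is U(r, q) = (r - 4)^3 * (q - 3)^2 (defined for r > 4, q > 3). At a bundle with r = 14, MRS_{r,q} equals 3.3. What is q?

MU_r = 3·(r−4)^2·(q−3)^2, MU_q = 2·(r−4)^3·(q−3).
MRS = (3/2)·(q−3)/(r−4).
Substitute r = 14: MRS = (q − 3)/(20/3). Setting this equal to 3.3 gives q − 3 = 3.3·(20/3) = 22, so q = 25.

q = 25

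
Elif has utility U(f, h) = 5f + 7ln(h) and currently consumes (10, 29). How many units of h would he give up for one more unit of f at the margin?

MRS = 145/7

MU_f = 5, MU_h = 7/h.
MRS = 5 ÷ (7/h).
At (10, 29): MRS = 145/7.
So at (10, 29) the consumer would give up 145/7 units of h for one more unit of f.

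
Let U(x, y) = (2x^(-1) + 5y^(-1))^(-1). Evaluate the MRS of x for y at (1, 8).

MRS = 25.6

For CES with ρ = -1, MRS = (2/5)·(y/x)^2.
At (1, 8): MRS = 25.6.
That is, one extra unit of x is worth 25.6 units of y at the margin.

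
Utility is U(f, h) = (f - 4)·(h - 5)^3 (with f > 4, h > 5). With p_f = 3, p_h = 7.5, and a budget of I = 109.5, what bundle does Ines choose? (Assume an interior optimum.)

f* = 9, h* = 11

MU_f = (h−5)^3, MU_h = 3·(f−4)·(h−5)^2.
MRS = (1/3)·(h−5)/(f−4).
Tangency: set MRS = p_f/p_h = 3/7.5 = 0.4.
So (1/3)·(h − 5)/(f − 4) = 0.4, i.e. (h − 5) = 1.2·(f − 4).
Rewrite the budget in excess-of-subsistence terms: 3·(f − 4) + 7.5·(h − 5) = 109.5 − 3·4 − 7.5·5 = 60.
Substituting, 12·(f − 4) = 60, so f − 4 = 5 and f* = 9.
Then h − 5 = 1.2·5 = 6, so h* = 11.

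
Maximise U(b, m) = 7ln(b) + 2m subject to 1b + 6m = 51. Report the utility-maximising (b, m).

b* = 21, m* = 5

MU_b = 7/b, MU_m = 2.
MRS = 7/b ÷ 2.
Tangency: set MRS = p_b/p_m = 1/6.
MRS depends only on b: 3.5/b = 1/6 ⇒ b* = 3.5/(1/6) = 21.
From the budget, 6·m = 51 − 1·21 = 30, so m* = 5.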